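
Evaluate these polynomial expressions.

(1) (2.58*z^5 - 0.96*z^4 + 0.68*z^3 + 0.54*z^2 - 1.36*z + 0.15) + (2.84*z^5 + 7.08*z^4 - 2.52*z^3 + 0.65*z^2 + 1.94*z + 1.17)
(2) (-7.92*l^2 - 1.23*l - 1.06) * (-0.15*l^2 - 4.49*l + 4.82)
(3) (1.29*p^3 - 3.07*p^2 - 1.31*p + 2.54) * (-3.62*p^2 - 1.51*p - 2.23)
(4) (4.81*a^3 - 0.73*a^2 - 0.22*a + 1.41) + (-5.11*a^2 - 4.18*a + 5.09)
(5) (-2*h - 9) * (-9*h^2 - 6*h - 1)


(1) = 5.42*z^5 + 6.12*z^4 - 1.84*z^3 + 1.19*z^2 + 0.58*z + 1.32
(2) = 1.188*l^4 + 35.7453*l^3 - 32.4927*l^2 - 1.1692*l - 5.1092
(3) = -4.6698*p^5 + 9.1655*p^4 + 6.5012*p^3 - 0.3706*p^2 - 0.9141*p - 5.6642
(4) = 4.81*a^3 - 5.84*a^2 - 4.4*a + 6.5
(5) = 18*h^3 + 93*h^2 + 56*h + 9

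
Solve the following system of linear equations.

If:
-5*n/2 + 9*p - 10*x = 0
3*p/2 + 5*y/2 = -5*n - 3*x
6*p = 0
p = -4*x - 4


Then:
n = 4
p = 0
x = -1
y = -34/5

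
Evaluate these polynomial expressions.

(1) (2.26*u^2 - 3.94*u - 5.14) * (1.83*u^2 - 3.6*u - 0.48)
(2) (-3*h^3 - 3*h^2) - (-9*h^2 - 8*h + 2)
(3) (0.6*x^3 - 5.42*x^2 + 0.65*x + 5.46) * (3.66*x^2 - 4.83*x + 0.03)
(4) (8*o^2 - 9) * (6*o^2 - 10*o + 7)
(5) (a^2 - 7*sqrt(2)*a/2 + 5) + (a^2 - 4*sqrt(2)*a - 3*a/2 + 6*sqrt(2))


(1) = 4.1358*u^4 - 15.3462*u^3 + 3.693*u^2 + 20.3952*u + 2.4672
(2) = -3*h^3 + 6*h^2 + 8*h - 2
(3) = 2.196*x^5 - 22.7352*x^4 + 28.5756*x^3 + 16.6815*x^2 - 26.3523*x + 0.1638
(4) = 48*o^4 - 80*o^3 + 2*o^2 + 90*o - 63
(5) = 2*a^2 - 15*sqrt(2)*a/2 - 3*a/2 + 5 + 6*sqrt(2)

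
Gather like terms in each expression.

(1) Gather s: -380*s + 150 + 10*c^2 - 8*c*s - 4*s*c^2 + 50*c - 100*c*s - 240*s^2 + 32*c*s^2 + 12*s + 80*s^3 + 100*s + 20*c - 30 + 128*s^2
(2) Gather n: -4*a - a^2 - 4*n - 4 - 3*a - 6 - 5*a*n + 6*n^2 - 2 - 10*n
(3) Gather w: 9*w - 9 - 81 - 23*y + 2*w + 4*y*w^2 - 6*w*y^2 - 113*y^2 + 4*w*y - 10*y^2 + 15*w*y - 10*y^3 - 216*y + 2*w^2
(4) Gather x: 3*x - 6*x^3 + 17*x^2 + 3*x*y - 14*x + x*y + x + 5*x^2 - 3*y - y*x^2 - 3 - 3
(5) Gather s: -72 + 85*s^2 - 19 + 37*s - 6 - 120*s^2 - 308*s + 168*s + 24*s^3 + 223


(1) = 10*c^2 + 70*c + 80*s^3 + s^2*(32*c - 112) + s*(-4*c^2 - 108*c - 268) + 120
(2) = -a^2 - 7*a + 6*n^2 + n*(-5*a - 14) - 12
(3) = w^2*(4*y + 2) + w*(-6*y^2 + 19*y + 11) - 10*y^3 - 123*y^2 - 239*y - 90
(4) = -6*x^3 + x^2*(22 - y) + x*(4*y - 10) - 3*y - 6
(5) = 24*s^3 - 35*s^2 - 103*s + 126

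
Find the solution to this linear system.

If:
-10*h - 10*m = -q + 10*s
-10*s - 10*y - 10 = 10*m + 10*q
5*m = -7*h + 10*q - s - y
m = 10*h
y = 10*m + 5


Then:
h = -59/1037
m = -590/1037
q = -3810/11407
s = 6758/11407
y = -715/1037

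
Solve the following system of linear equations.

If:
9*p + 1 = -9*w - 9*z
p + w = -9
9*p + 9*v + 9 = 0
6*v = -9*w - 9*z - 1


Then:
p = -2/5
v = -3/5
w = -43/5
z = 80/9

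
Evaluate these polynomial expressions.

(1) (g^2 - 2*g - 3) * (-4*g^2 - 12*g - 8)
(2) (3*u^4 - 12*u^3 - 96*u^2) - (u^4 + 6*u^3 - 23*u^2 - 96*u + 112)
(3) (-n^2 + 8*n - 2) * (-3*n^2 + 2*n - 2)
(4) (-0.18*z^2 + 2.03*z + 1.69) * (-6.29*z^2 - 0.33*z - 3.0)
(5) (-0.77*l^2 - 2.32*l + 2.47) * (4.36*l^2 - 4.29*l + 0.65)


(1) = -4*g^4 - 4*g^3 + 28*g^2 + 52*g + 24
(2) = 2*u^4 - 18*u^3 - 73*u^2 + 96*u - 112
(3) = 3*n^4 - 26*n^3 + 24*n^2 - 20*n + 4
(4) = 1.1322*z^4 - 12.7093*z^3 - 10.76*z^2 - 6.6477*z - 5.07
(5) = -3.3572*l^4 - 6.8119*l^3 + 20.2215*l^2 - 12.1043*l + 1.6055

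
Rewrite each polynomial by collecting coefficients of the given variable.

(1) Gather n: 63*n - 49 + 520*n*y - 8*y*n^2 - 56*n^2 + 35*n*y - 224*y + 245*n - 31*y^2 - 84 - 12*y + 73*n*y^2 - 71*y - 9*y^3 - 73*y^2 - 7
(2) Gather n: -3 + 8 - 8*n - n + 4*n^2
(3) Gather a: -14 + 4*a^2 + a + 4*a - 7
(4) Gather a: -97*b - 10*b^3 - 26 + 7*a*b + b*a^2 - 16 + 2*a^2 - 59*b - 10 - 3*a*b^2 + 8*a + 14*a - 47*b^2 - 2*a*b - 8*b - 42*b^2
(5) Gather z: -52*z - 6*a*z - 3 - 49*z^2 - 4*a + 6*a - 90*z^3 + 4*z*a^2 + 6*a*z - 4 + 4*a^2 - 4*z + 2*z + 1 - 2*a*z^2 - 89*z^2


(1) = n^2*(-8*y - 56) + n*(73*y^2 + 555*y + 308) - 9*y^3 - 104*y^2 - 307*y - 140
(2) = 4*n^2 - 9*n + 5
(3) = 4*a^2 + 5*a - 21
(4) = a^2*(b + 2) + a*(-3*b^2 + 5*b + 22) - 10*b^3 - 89*b^2 - 164*b - 52
(5) = 4*a^2 + 2*a - 90*z^3 + z^2*(-2*a - 138) + z*(4*a^2 - 54) - 6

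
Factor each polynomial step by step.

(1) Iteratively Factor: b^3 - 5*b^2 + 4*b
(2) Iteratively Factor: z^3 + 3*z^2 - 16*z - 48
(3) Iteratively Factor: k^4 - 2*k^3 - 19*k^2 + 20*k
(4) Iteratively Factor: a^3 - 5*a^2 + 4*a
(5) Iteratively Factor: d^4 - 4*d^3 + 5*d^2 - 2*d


(1) = (b - 4)*(b^2 - b) = b*(b - 4)*(b - 1)
(2) = (z + 4)*(z^2 - z - 12) = (z + 3)*(z + 4)*(z - 4)
(3) = (k + 4)*(k^3 - 6*k^2 + 5*k) = k*(k + 4)*(k^2 - 6*k + 5) = k*(k - 1)*(k + 4)*(k - 5)
(4) = (a - 4)*(a^2 - a) = a*(a - 4)*(a - 1)
(5) = (d)*(d^3 - 4*d^2 + 5*d - 2) = d*(d - 1)*(d^2 - 3*d + 2) = d*(d - 1)^2*(d - 2)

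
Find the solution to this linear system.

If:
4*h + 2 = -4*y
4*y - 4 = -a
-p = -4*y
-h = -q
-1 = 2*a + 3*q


Then:
a = 14/11
h = -13/11
p = 30/11
q = -13/11
y = 15/22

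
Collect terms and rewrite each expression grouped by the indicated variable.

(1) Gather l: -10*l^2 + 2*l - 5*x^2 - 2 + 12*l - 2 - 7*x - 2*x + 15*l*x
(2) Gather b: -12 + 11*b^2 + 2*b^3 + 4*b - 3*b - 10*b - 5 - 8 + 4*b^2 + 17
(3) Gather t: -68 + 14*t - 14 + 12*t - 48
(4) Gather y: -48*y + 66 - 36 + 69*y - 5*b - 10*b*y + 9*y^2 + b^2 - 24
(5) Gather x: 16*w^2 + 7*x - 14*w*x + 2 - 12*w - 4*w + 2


(1) = -10*l^2 + l*(15*x + 14) - 5*x^2 - 9*x - 4
(2) = 2*b^3 + 15*b^2 - 9*b - 8
(3) = 26*t - 130
(4) = b^2 - 5*b + 9*y^2 + y*(21 - 10*b) + 6
(5) = 16*w^2 - 16*w + x*(7 - 14*w) + 4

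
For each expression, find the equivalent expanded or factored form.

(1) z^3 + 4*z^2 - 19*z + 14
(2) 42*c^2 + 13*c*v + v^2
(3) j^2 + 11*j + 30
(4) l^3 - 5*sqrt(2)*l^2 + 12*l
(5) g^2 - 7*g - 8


(1) = (z - 2)*(z - 1)*(z + 7)
(2) = (6*c + v)*(7*c + v)
(3) = (j + 5)*(j + 6)
(4) = l*(l - 3*sqrt(2))*(l - 2*sqrt(2))
(5) = (g - 8)*(g + 1)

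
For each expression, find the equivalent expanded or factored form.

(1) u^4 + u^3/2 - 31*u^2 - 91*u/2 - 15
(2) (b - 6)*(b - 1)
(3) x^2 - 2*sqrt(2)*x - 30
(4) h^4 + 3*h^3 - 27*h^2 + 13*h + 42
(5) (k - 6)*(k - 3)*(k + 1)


(1) = (u - 6)*(u + 1/2)*(u + 1)*(u + 5)
(2) = b^2 - 7*b + 6
(3) = (x - 5*sqrt(2))*(x + 3*sqrt(2))
(4) = (h - 3)*(h - 2)*(h + 1)*(h + 7)
(5) = k^3 - 8*k^2 + 9*k + 18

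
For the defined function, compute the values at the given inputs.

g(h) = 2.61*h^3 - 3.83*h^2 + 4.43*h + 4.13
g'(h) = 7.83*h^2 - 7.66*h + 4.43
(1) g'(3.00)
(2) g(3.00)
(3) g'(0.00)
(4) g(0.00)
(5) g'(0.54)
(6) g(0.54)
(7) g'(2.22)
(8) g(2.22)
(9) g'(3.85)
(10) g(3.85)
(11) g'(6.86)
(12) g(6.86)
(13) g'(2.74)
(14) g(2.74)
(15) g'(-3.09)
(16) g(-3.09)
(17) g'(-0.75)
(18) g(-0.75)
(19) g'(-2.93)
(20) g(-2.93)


(1) = 51.92
(2) = 53.42
(3) = 4.43
(4) = 4.13
(5) = 2.58
(6) = 5.82
(7) = 26.01
(8) = 23.64
(9) = 91.00
(10) = 113.36
(11) = 320.36
(12) = 696.86
(13) = 42.23
(14) = 41.20
(15) = 102.86
(16) = -123.13
(17) = 14.58
(18) = -2.45
(19) = 94.09
(20) = -107.38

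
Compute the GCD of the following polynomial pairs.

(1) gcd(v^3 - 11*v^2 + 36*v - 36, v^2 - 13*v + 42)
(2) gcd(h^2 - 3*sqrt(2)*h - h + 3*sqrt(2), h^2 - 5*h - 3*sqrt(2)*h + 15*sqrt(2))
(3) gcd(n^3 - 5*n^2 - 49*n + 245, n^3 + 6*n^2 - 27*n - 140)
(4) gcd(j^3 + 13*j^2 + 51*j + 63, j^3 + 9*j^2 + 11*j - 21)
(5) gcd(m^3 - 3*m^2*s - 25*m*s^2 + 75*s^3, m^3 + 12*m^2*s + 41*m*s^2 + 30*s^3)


(1) = gcd((v - 6)*(v - 3)*(v - 2), (v - 7)*(v - 6)) = v - 6
(2) = gcd((h - 1)*(h - 3*sqrt(2)), (h - 5)*(h - 3*sqrt(2))) = h - 3*sqrt(2)
(3) = gcd((n - 7)*(n - 5)*(n + 7), (n - 5)*(n + 4)*(n + 7)) = n^2 + 2*n - 35
(4) = j^2 + 10*j + 21
(5) = gcd((m - 5*s)*(m - 3*s)*(m + 5*s), (m + s)*(m + 5*s)*(m + 6*s)) = m + 5*s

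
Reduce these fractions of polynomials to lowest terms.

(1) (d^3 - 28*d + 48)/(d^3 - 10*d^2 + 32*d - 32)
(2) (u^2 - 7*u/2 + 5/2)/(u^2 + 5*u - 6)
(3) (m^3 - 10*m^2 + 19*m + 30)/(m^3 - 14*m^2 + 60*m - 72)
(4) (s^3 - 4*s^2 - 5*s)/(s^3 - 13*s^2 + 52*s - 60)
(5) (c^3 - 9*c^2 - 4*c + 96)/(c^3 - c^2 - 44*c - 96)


(1) = (d + 6)/(d - 4)
(2) = (2*u - 5)/(2*u + 12)
(3) = (m^2 - 4*m - 5)/(m^2 - 8*m + 12)
(4) = (s^2 + s)/(s^2 - 8*s + 12)
(5) = (c - 4)/(c + 4)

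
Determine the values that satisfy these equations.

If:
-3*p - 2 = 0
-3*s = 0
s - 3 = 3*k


Then:
k = -1
p = -2/3
s = 0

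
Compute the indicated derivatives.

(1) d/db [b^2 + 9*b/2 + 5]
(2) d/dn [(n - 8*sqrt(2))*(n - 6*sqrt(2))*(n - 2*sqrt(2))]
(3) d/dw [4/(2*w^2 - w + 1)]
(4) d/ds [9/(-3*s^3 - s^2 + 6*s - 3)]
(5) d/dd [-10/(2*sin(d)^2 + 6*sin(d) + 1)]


(1) = 2*b + 9/2
(2) = 3*n^2 - 32*sqrt(2)*n + 152
(3) = 4*(1 - 4*w)/(2*w^2 - w + 1)^2
(4) = 9*(9*s^2 + 2*s - 6)/(3*s^3 + s^2 - 6*s + 3)^2
(5) = 20*(2*sin(d) + 3)*cos(d)/(6*sin(d) - cos(2*d) + 2)^2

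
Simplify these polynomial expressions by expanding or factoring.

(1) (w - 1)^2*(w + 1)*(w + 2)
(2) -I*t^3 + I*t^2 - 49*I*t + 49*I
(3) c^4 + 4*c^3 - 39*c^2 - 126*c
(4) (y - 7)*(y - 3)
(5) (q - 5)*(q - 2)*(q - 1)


(1) = w^4 + w^3 - 3*w^2 - w + 2
(2) = (t - 7*I)*(t + 7*I)*(-I*t + I)
(3) = c*(c - 6)*(c + 3)*(c + 7)
(4) = y^2 - 10*y + 21
(5) = q^3 - 8*q^2 + 17*q - 10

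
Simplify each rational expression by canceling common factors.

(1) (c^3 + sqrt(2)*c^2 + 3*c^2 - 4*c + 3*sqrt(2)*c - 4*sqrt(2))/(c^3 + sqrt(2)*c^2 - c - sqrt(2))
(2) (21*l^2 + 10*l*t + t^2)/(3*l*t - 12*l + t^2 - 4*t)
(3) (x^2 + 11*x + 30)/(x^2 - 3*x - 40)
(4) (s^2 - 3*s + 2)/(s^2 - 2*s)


(1) = (c + 4)/(c + 1)
(2) = (7*l + t)/(t - 4)
(3) = (x + 6)/(x - 8)
(4) = (s - 1)/s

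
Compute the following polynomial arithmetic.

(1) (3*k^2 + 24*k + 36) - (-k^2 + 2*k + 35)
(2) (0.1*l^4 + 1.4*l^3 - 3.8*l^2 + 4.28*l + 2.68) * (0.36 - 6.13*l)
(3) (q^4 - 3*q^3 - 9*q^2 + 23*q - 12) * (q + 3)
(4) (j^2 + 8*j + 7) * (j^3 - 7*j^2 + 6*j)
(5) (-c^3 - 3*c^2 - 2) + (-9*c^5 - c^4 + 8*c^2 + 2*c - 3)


(1) = 4*k^2 + 22*k + 1
(2) = -0.613*l^5 - 8.546*l^4 + 23.798*l^3 - 27.6044*l^2 - 14.8876*l + 0.9648
(3) = q^5 - 18*q^3 - 4*q^2 + 57*q - 36
(4) = j^5 + j^4 - 43*j^3 - j^2 + 42*j
(5) = -9*c^5 - c^4 - c^3 + 5*c^2 + 2*c - 5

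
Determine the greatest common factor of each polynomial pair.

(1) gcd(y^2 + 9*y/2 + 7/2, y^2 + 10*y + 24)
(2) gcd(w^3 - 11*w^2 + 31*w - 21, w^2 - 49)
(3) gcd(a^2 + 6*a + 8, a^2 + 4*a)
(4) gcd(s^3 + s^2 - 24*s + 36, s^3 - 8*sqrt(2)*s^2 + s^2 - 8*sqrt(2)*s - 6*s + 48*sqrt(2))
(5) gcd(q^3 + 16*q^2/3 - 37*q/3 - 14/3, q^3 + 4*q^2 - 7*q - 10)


(1) = 1
(2) = gcd((w - 7)*(w - 3)*(w - 1), (w - 7)*(w + 7)) = w - 7
(3) = gcd((a + 2)*(a + 4), a*(a + 4)) = a + 4
(4) = gcd((s - 3)*(s - 2)*(s + 6), (s - 2)*(s + 3)*(s - 8*sqrt(2))) = s - 2
(5) = q - 2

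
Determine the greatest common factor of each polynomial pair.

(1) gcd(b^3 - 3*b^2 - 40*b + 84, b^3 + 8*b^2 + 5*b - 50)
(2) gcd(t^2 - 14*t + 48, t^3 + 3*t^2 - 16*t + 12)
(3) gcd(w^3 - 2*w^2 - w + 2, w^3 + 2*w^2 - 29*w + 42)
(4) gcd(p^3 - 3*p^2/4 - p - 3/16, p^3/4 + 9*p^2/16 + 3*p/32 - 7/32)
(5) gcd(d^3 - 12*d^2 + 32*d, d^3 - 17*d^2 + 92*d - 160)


(1) = b - 2
(2) = 1
(3) = gcd((w - 2)*(w - 1)*(w + 1), (w - 3)*(w - 2)*(w + 7)) = w - 2
(4) = gcd((p - 3/2)*(p + 1/4)*(p + 1/2), (p/4 + 1/4)*(p - 1/2)*(p + 7/4)) = 1
(5) = gcd(d*(d - 8)*(d - 4), (d - 8)*(d - 5)*(d - 4)) = d^2 - 12*d + 32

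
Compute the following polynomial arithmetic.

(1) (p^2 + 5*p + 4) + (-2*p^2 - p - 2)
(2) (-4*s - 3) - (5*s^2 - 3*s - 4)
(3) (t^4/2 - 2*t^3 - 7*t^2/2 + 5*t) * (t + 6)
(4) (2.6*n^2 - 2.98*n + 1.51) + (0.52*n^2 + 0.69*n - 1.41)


(1) = -p^2 + 4*p + 2
(2) = -5*s^2 - s + 1
(3) = t^5/2 + t^4 - 31*t^3/2 - 16*t^2 + 30*t
(4) = 3.12*n^2 - 2.29*n + 0.1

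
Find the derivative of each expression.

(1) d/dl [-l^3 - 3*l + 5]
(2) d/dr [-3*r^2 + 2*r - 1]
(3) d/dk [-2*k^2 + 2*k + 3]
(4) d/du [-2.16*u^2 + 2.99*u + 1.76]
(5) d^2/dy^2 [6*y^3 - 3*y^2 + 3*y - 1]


(1) = -3*l^2 - 3
(2) = 2 - 6*r
(3) = 2 - 4*k
(4) = 2.99 - 4.32*u
(5) = 36*y - 6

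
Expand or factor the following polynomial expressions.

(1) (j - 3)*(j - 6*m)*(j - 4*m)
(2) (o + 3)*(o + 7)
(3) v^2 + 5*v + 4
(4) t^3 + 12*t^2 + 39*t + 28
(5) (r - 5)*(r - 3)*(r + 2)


(1) = j^3 - 10*j^2*m - 3*j^2 + 24*j*m^2 + 30*j*m - 72*m^2
(2) = o^2 + 10*o + 21
(3) = (v + 1)*(v + 4)
(4) = (t + 1)*(t + 4)*(t + 7)
(5) = r^3 - 6*r^2 - r + 30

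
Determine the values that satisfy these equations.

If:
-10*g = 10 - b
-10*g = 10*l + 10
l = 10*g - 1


Then:
b = 10
g = 0
l = -1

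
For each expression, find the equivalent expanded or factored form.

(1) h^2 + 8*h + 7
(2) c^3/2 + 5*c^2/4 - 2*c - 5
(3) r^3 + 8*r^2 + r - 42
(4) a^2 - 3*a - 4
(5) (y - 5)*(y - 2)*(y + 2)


(1) = (h + 1)*(h + 7)
(2) = (c/2 + 1)*(c - 2)*(c + 5/2)
(3) = (r - 2)*(r + 3)*(r + 7)
(4) = (a - 4)*(a + 1)
(5) = y^3 - 5*y^2 - 4*y + 20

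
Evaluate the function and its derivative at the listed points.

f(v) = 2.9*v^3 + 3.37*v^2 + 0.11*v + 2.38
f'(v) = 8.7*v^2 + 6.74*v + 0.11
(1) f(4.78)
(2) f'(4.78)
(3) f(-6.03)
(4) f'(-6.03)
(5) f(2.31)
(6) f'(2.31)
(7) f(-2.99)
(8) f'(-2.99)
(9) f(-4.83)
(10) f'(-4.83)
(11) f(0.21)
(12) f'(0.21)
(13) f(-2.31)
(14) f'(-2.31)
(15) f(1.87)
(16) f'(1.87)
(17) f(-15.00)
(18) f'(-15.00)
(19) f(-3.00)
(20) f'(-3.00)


(1) = 396.63
(2) = 231.11
(3) = -511.59
(4) = 275.81
(5) = 56.36
(6) = 62.10
(7) = -45.34
(8) = 57.74
(9) = -246.30
(10) = 170.52
(11) = 2.58
(12) = 1.91
(13) = -15.64
(14) = 30.96
(15) = 33.33
(16) = 43.14
(17) = -9028.52
(18) = 1856.51
(19) = -45.92
(20) = 58.19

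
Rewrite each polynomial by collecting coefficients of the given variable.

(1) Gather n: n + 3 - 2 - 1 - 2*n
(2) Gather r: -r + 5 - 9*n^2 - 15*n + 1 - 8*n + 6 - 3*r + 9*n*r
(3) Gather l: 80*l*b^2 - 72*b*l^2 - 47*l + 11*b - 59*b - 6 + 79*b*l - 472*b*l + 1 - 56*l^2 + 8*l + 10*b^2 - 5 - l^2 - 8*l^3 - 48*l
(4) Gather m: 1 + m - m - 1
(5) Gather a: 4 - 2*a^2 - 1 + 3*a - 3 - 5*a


(1) = -n
(2) = -9*n^2 - 23*n + r*(9*n - 4) + 12
(3) = 10*b^2 - 48*b - 8*l^3 + l^2*(-72*b - 57) + l*(80*b^2 - 393*b - 87) - 10
(4) = 0
(5) = -2*a^2 - 2*a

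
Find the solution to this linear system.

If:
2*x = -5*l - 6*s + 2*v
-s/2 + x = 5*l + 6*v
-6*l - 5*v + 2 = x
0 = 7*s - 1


Then:
l = -212/385
s = 1/7
v = 559/770
x = 1289/770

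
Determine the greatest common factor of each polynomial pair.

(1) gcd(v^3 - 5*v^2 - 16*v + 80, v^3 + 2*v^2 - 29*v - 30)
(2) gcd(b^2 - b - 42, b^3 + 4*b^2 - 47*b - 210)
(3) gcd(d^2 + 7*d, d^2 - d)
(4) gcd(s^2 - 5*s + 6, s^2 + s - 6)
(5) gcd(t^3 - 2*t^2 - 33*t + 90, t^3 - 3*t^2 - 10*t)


(1) = gcd((v - 5)*(v - 4)*(v + 4), (v - 5)*(v + 1)*(v + 6)) = v - 5
(2) = b^2 - b - 42
(3) = d
(4) = gcd((s - 3)*(s - 2), (s - 2)*(s + 3)) = s - 2
(5) = gcd((t - 5)*(t - 3)*(t + 6), t*(t - 5)*(t + 2)) = t - 5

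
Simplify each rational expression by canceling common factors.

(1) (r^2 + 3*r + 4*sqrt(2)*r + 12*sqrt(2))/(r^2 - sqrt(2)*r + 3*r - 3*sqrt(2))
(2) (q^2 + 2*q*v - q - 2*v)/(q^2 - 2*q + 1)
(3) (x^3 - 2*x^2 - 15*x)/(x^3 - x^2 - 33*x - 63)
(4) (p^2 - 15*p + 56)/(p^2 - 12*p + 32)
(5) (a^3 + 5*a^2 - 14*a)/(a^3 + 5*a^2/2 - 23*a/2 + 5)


(1) = (r + 4*sqrt(2))/(r - sqrt(2))
(2) = (q + 2*v)/(q - 1)
(3) = (x^2 - 5*x)/(x^2 - 4*x - 21)
(4) = (p - 7)/(p - 4)
(5) = (2*a^2 + 14*a)/(2*a^2 + 9*a - 5)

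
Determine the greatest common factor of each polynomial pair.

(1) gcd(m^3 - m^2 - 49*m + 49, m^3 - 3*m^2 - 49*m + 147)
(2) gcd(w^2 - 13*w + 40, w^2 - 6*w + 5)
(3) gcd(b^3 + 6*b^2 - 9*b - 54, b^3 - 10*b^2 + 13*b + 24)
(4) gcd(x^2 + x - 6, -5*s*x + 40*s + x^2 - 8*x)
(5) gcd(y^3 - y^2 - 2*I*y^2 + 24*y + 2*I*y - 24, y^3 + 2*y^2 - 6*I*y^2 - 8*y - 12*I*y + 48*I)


(1) = gcd((m - 7)*(m - 1)*(m + 7), (m - 7)*(m - 3)*(m + 7)) = m^2 - 49
(2) = w - 5
(3) = b - 3
(4) = gcd((x - 2)*(x + 3), (-5*s + x)*(x - 8)) = 1
(5) = gcd((y - 1)*(y - 6*I)*(y + 4*I), (y - 2)*(y + 4)*(y - 6*I)) = y - 6*I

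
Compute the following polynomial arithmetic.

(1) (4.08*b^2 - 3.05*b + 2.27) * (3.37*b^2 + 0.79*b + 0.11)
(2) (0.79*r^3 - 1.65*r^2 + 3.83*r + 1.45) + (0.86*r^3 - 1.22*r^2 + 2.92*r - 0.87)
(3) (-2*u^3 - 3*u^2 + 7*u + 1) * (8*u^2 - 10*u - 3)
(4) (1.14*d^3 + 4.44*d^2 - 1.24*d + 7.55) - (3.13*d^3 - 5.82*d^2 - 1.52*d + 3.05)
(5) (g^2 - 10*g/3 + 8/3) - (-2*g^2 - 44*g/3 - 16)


(1) = 13.7496*b^4 - 7.0553*b^3 + 5.6892*b^2 + 1.4578*b + 0.2497
(2) = 1.65*r^3 - 2.87*r^2 + 6.75*r + 0.58
(3) = -16*u^5 - 4*u^4 + 92*u^3 - 53*u^2 - 31*u - 3
(4) = -1.99*d^3 + 10.26*d^2 + 0.28*d + 4.5
(5) = 3*g^2 + 34*g/3 + 56/3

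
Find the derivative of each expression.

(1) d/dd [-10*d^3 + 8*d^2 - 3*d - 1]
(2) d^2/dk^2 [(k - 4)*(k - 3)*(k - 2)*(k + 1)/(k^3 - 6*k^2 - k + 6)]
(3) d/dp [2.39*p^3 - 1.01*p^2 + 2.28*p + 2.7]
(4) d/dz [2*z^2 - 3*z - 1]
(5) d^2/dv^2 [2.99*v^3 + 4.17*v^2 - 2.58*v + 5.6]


(1) = -30*d^2 + 16*d - 3
(2) = 12*(k^3 - 6*k^2 + 24*k - 44)/(k^6 - 21*k^5 + 165*k^4 - 595*k^3 + 990*k^2 - 756*k + 216)
(3) = 7.17*p^2 - 2.02*p + 2.28
(4) = 4*z - 3
(5) = 17.94*v + 8.34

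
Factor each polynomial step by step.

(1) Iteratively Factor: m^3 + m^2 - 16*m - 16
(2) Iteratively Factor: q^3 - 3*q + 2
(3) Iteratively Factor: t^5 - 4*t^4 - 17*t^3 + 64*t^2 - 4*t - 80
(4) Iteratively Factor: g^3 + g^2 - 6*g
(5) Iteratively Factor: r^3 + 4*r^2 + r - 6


(1) = (m + 1)*(m^2 - 16) = (m + 1)*(m + 4)*(m - 4)
(2) = (q + 2)*(q^2 - 2*q + 1) = (q - 1)*(q + 2)*(q - 1)
(3) = (t + 4)*(t^4 - 8*t^3 + 15*t^2 + 4*t - 20) = (t - 2)*(t + 4)*(t^3 - 6*t^2 + 3*t + 10) = (t - 2)^2*(t + 4)*(t^2 - 4*t - 5) = (t - 5)*(t - 2)^2*(t + 4)*(t + 1)
(4) = (g + 3)*(g^2 - 2*g) = g*(g + 3)*(g - 2)
(5) = (r - 1)*(r^2 + 5*r + 6) = (r - 1)*(r + 2)*(r + 3)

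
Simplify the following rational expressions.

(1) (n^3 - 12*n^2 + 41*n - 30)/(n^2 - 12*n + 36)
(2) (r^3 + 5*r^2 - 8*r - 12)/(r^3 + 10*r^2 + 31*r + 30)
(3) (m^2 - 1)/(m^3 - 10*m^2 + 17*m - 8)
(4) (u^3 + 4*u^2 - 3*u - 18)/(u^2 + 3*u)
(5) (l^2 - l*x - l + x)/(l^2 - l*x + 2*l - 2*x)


(1) = (n^2 - 6*n + 5)/(n - 6)
(2) = (r^3 + 5*r^2 - 8*r - 12)/(r^3 + 10*r^2 + 31*r + 30)
(3) = (m + 1)/(m^2 - 9*m + 8)
(4) = (u^2 + u - 6)/u
(5) = (l - 1)/(l + 2)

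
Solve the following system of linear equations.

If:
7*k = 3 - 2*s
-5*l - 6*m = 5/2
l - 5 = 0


Then:
k = 3/7 - 2*s/7
l = 5
m = -55/12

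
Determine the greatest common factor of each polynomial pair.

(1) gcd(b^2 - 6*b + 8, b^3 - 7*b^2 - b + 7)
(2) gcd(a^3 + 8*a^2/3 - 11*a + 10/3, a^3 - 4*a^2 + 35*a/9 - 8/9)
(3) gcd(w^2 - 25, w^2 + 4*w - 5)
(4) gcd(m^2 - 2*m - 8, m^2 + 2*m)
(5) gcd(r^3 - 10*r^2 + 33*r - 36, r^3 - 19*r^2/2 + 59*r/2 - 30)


(1) = 1
(2) = gcd((a - 2)*(a - 1/3)*(a + 5), (a - 8/3)*(a - 1)*(a - 1/3)) = a - 1/3
(3) = w + 5
(4) = gcd((m - 4)*(m + 2), m*(m + 2)) = m + 2
(5) = gcd((r - 4)*(r - 3)^2, (r - 4)*(r - 3)*(r - 5/2)) = r^2 - 7*r + 12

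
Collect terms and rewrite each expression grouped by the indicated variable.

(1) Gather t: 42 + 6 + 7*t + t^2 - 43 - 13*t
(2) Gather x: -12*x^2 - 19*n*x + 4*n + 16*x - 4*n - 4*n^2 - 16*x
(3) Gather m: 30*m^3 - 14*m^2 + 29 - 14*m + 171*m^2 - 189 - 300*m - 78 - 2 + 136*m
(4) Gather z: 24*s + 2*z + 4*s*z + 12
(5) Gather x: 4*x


(1) = t^2 - 6*t + 5
(2) = -4*n^2 - 19*n*x - 12*x^2
(3) = 30*m^3 + 157*m^2 - 178*m - 240
(4) = 24*s + z*(4*s + 2) + 12
(5) = 4*x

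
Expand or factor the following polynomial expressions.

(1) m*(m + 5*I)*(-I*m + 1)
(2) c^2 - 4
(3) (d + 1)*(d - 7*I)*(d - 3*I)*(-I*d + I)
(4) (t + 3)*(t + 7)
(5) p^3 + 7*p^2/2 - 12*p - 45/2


(1) = -I*m^3 + 6*m^2 + 5*I*m
(2) = (c - 2)*(c + 2)
(3) = -I*d^4 - 10*d^3 + 22*I*d^2 + 10*d - 21*I
(4) = t^2 + 10*t + 21
(5) = (p - 3)*(p + 3/2)*(p + 5)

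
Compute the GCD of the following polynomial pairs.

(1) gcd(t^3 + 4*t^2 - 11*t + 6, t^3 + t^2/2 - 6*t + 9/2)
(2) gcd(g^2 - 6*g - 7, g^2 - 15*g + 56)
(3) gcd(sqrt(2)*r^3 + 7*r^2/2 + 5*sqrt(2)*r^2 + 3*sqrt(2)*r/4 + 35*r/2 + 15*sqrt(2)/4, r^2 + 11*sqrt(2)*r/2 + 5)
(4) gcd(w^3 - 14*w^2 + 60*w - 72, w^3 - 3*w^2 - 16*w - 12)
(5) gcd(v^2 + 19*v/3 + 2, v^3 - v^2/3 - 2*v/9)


(1) = gcd((t - 1)^2*(t + 6), (t - 3/2)*(t - 1)*(t + 3)) = t - 1
(2) = gcd((g - 7)*(g + 1), (g - 8)*(g - 7)) = g - 7
(3) = gcd((r + 5)*(r + 3*sqrt(2)/2)*(sqrt(2)*r + 1/2), (r + sqrt(2)/2)*(r + 5*sqrt(2))) = 1
(4) = gcd((w - 6)^2*(w - 2), (w - 6)*(w + 1)*(w + 2)) = w - 6
(5) = v + 1/3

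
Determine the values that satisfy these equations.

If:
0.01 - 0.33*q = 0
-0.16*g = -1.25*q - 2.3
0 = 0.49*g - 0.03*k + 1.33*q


Then:
g = 14.61
k = 240.00
q = 0.03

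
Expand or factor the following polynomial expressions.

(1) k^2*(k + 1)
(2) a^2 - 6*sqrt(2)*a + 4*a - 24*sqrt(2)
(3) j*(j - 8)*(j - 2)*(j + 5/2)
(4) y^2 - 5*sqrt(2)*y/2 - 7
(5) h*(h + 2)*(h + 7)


(1) = k^3 + k^2
(2) = (a + 4)*(a - 6*sqrt(2))
(3) = j^4 - 15*j^3/2 - 9*j^2 + 40*j
(4) = (y - 7*sqrt(2)/2)*(y + sqrt(2))
(5) = h^3 + 9*h^2 + 14*h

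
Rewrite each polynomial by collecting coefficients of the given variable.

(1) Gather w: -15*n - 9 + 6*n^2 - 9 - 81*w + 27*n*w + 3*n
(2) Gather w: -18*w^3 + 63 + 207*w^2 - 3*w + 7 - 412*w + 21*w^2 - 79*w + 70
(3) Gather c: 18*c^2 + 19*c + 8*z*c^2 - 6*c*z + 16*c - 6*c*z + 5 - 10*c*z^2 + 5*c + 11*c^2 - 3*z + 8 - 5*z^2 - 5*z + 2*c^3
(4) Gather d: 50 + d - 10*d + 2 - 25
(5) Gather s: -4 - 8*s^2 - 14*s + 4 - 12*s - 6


(1) = 6*n^2 - 12*n + w*(27*n - 81) - 18
(2) = -18*w^3 + 228*w^2 - 494*w + 140
(3) = 2*c^3 + c^2*(8*z + 29) + c*(-10*z^2 - 12*z + 40) - 5*z^2 - 8*z + 13
(4) = 27 - 9*d
(5) = -8*s^2 - 26*s - 6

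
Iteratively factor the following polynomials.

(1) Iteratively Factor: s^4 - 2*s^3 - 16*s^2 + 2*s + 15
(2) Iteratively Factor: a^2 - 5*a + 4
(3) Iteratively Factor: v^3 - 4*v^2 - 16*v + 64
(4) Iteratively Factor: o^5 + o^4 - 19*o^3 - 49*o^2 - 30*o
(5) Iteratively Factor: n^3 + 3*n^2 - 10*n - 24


(1) = (s + 3)*(s^3 - 5*s^2 - s + 5) = (s - 5)*(s + 3)*(s^2 - 1) = (s - 5)*(s + 1)*(s + 3)*(s - 1)
(2) = (a - 4)*(a - 1)
(3) = (v - 4)*(v^2 - 16) = (v - 4)*(v + 4)*(v - 4)
(4) = (o + 3)*(o^4 - 2*o^3 - 13*o^2 - 10*o) = (o - 5)*(o + 3)*(o^3 + 3*o^2 + 2*o) = (o - 5)*(o + 1)*(o + 3)*(o^2 + 2*o) = (o - 5)*(o + 1)*(o + 2)*(o + 3)*(o)
(5) = (n - 3)*(n^2 + 6*n + 8) = (n - 3)*(n + 2)*(n + 4)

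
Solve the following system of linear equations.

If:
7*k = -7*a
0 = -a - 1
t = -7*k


Then:
a = -1
k = 1
t = -7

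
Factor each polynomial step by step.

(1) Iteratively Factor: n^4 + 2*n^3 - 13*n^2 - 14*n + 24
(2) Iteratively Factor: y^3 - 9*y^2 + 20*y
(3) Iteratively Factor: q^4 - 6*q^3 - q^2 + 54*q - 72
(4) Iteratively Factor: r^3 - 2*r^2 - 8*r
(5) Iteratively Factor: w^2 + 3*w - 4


(1) = (n + 2)*(n^3 - 13*n + 12) = (n - 3)*(n + 2)*(n^2 + 3*n - 4) = (n - 3)*(n + 2)*(n + 4)*(n - 1)
(2) = (y)*(y^2 - 9*y + 20) = y*(y - 5)*(y - 4)
(3) = (q - 2)*(q^3 - 4*q^2 - 9*q + 36) = (q - 2)*(q + 3)*(q^2 - 7*q + 12) = (q - 3)*(q - 2)*(q + 3)*(q - 4)
(4) = (r)*(r^2 - 2*r - 8) = r*(r + 2)*(r - 4)
(5) = (w + 4)*(w - 1)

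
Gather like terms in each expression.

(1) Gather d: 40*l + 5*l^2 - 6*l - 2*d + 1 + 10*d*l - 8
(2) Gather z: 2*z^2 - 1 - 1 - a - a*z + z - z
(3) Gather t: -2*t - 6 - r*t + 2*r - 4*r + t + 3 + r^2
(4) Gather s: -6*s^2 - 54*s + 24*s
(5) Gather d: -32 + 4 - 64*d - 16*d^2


(1) = d*(10*l - 2) + 5*l^2 + 34*l - 7
(2) = -a*z - a + 2*z^2 - 2
(3) = r^2 - 2*r + t*(-r - 1) - 3
(4) = -6*s^2 - 30*s
(5) = -16*d^2 - 64*d - 28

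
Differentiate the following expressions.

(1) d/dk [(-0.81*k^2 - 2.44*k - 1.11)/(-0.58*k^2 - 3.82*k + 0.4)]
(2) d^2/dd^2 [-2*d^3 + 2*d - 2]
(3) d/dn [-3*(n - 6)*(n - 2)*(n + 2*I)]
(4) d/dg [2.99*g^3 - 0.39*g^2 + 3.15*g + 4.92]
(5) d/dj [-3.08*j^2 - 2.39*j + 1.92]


(1) = (1.679*k^2 - 1.9356*k - 5.2162)/(0.3364*k^4 + 4.4312*k^3 + 14.1284*k^2 - 3.056*k + 0.16)
(2) = -12*d
(3) = -9*n^2 + 12*n*(4 - I) - 36 + 48*I
(4) = 8.97*g^2 - 0.78*g + 3.15
(5) = -6.16*j - 2.39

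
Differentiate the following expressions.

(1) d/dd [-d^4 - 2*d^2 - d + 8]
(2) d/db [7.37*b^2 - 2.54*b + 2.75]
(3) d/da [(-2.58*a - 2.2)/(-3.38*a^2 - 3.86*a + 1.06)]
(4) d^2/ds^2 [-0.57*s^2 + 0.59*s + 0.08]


(1) = -4*d^3 - 4*d - 1
(2) = 14.74*b - 2.54
(3) = (8.7204*a^2 + 9.9588*a - (2.58*a + 2.2)*(6.76*a + 3.86) - 2.7348)/(3.38*a^2 + 3.86*a - 1.06)^2
(4) = -1.14000000000000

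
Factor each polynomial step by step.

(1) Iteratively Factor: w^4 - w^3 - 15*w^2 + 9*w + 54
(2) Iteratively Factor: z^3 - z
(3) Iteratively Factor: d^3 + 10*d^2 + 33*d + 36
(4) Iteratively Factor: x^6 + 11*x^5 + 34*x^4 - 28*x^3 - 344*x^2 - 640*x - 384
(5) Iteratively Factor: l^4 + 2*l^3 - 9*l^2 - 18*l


(1) = (w - 3)*(w^3 + 2*w^2 - 9*w - 18) = (w - 3)^2*(w^2 + 5*w + 6) = (w - 3)^2*(w + 2)*(w + 3)
(2) = (z + 1)*(z^2 - z) = z*(z + 1)*(z - 1)
(3) = (d + 3)*(d^2 + 7*d + 12) = (d + 3)^2*(d + 4)
(4) = (x + 4)*(x^5 + 7*x^4 + 6*x^3 - 52*x^2 - 136*x - 96) = (x - 3)*(x + 4)*(x^4 + 10*x^3 + 36*x^2 + 56*x + 32) = (x - 3)*(x + 2)*(x + 4)*(x^3 + 8*x^2 + 20*x + 16) = (x - 3)*(x + 2)^2*(x + 4)*(x^2 + 6*x + 8) = (x - 3)*(x + 2)^2*(x + 4)^2*(x + 2)
(5) = (l + 2)*(l^3 - 9*l) = (l - 3)*(l + 2)*(l^2 + 3*l) = (l - 3)*(l + 2)*(l + 3)*(l)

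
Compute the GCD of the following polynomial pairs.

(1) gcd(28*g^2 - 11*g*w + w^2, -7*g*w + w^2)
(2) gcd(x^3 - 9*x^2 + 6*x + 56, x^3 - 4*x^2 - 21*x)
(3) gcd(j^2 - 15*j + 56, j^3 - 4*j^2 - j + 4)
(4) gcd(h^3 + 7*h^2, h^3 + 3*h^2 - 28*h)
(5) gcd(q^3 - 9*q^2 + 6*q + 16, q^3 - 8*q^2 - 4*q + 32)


(1) = -7*g + w
(2) = gcd((x - 7)*(x - 4)*(x + 2), x*(x - 7)*(x + 3)) = x - 7
(3) = gcd((j - 8)*(j - 7), (j - 4)*(j - 1)*(j + 1)) = 1
(4) = h^2 + 7*h
(5) = q^2 - 10*q + 16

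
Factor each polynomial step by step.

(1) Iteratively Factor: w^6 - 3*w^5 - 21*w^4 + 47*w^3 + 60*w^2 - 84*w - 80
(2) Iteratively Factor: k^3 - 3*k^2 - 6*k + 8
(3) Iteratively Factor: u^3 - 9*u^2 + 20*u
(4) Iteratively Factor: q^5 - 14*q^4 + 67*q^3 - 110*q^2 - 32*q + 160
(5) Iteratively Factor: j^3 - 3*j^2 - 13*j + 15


(1) = (w - 5)*(w^5 + 2*w^4 - 11*w^3 - 8*w^2 + 20*w + 16) = (w - 5)*(w + 1)*(w^4 + w^3 - 12*w^2 + 4*w + 16) = (w - 5)*(w - 2)*(w + 1)*(w^3 + 3*w^2 - 6*w - 8) = (w - 5)*(w - 2)*(w + 1)*(w + 4)*(w^2 - w - 2) = (w - 5)*(w - 2)^2*(w + 1)*(w + 4)*(w + 1)
(2) = (k - 4)*(k^2 + k - 2) = (k - 4)*(k - 1)*(k + 2)
(3) = (u - 4)*(u^2 - 5*u) = (u - 5)*(u - 4)*(u)
(4) = (q - 2)*(q^4 - 12*q^3 + 43*q^2 - 24*q - 80) = (q - 4)*(q - 2)*(q^3 - 8*q^2 + 11*q + 20) = (q - 4)^2*(q - 2)*(q^2 - 4*q - 5) = (q - 5)*(q - 4)^2*(q - 2)*(q + 1)
(5) = (j - 1)*(j^2 - 2*j - 15) = (j - 1)*(j + 3)*(j - 5)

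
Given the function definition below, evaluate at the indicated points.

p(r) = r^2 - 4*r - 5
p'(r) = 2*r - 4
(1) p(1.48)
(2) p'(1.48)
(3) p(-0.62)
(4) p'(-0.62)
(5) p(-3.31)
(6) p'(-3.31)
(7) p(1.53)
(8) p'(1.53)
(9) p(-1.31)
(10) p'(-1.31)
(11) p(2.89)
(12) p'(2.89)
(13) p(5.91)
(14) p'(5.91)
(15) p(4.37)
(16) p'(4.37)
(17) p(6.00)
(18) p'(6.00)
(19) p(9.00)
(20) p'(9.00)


(1) = -8.73
(2) = -1.04
(3) = -2.14
(4) = -5.24
(5) = 19.20
(6) = -10.62
(7) = -8.78
(8) = -0.94
(9) = 1.96
(10) = -6.62
(11) = -8.21
(12) = 1.78
(13) = 6.29
(14) = 7.82
(15) = -3.38
(16) = 4.74
(17) = 7.00
(18) = 8.00
(19) = 40.00
(20) = 14.00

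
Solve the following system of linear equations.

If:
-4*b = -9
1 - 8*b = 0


Then:
No Solution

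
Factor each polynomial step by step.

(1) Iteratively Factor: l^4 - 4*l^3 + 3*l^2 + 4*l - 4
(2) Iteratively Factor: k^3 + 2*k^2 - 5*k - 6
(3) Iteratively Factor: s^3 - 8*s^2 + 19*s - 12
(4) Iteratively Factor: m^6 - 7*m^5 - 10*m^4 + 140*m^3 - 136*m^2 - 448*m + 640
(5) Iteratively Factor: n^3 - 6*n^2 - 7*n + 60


(1) = (l - 2)*(l^3 - 2*l^2 - l + 2) = (l - 2)*(l + 1)*(l^2 - 3*l + 2) = (l - 2)^2*(l + 1)*(l - 1)
(2) = (k - 2)*(k^2 + 4*k + 3) = (k - 2)*(k + 3)*(k + 1)
(3) = (s - 3)*(s^2 - 5*s + 4) = (s - 3)*(s - 1)*(s - 4)
(4) = (m - 2)*(m^5 - 5*m^4 - 20*m^3 + 100*m^2 + 64*m - 320) = (m - 4)*(m - 2)*(m^4 - m^3 - 24*m^2 + 4*m + 80) = (m - 5)*(m - 4)*(m - 2)*(m^3 + 4*m^2 - 4*m - 16) = (m - 5)*(m - 4)*(m - 2)*(m + 4)*(m^2 - 4) = (m - 5)*(m - 4)*(m - 2)^2*(m + 4)*(m + 2)
(5) = (n - 5)*(n^2 - n - 12) = (n - 5)*(n - 4)*(n + 3)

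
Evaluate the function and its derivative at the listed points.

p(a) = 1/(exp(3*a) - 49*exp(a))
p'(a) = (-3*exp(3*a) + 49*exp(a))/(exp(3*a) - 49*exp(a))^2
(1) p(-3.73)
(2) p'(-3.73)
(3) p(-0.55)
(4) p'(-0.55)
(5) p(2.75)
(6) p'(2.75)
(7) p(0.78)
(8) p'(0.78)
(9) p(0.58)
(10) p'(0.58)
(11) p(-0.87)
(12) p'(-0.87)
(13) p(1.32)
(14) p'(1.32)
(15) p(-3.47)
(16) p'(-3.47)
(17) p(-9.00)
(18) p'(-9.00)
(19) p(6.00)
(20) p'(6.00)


(1) = -0.85
(2) = 0.85
(3) = -0.04
(4) = 0.04
(5) = 0.00
(6) = -0.00
(7) = -0.01
(8) = 0.01
(9) = -0.01
(10) = 0.01
(11) = -0.05
(12) = 0.05
(13) = -0.01
(14) = 0.00
(15) = -0.66
(16) = 0.66
(17) = -165.37
(18) = 165.37
(19) = 0.00
(20) = -0.00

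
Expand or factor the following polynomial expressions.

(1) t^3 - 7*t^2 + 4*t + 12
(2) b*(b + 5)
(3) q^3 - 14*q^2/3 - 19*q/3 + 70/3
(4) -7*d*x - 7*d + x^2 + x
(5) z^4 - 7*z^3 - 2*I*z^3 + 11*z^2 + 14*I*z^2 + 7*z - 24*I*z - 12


(1) = (t - 6)*(t - 2)*(t + 1)
(2) = b^2 + 5*b
(3) = (q - 5)*(q - 2)*(q + 7/3)
(4) = (-7*d + x)*(x + 1)
(5) = (z - 4)*(z - 3)*(z - I)^2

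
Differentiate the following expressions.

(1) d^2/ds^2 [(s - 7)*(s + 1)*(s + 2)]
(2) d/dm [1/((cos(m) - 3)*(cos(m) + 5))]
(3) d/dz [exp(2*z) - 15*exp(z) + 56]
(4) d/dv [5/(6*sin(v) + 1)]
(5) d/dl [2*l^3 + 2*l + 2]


(1) = 6*s - 8
(2) = 2*(cos(m) + 1)*sin(m)/((cos(m) - 3)^2*(cos(m) + 5)^2)
(3) = (2*exp(z) - 15)*exp(z)
(4) = -30*cos(v)/(6*sin(v) + 1)^2
(5) = 6*l^2 + 2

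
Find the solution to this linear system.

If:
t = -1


Then:
t = -1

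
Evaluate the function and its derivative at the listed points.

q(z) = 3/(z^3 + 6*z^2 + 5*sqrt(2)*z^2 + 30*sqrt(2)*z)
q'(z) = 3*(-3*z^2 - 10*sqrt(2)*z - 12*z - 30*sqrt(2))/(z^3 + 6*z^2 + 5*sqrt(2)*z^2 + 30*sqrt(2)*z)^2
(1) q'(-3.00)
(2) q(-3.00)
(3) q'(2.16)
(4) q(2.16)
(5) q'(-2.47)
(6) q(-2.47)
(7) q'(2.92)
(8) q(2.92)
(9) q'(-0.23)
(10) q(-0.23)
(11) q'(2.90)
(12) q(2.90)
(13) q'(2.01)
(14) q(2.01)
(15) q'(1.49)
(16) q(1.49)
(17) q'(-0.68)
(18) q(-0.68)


(1) = 0.02
(2) = -0.08
(3) = -0.01
(4) = 0.02
(5) = 0.01
(6) = -0.07
(7) = -0.01
(8) = 0.01
(9) = -1.33
(10) = -0.33
(11) = -0.01
(12) = 0.01
(13) = -0.02
(14) = 0.02
(15) = -0.03
(16) = 0.03
(17) = -0.15
(18) = -0.13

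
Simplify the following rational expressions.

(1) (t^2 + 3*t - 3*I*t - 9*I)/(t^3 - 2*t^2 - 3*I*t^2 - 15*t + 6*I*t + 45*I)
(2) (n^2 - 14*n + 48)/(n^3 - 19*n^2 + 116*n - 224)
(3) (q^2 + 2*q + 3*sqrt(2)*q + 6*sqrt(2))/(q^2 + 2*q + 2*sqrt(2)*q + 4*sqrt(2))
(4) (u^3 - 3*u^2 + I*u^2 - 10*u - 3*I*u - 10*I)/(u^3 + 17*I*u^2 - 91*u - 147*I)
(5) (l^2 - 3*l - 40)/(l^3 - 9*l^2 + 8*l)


(1) = 1/(t - 5)
(2) = (n - 6)/(n^2 - 11*n + 28)
(3) = (q + 3*sqrt(2))/(q + 2*sqrt(2))
(4) = (u^3 + u^2*(-3 + I) + u*(-10 - 3*I) - 10*I)/(u^3 + 17*I*u^2 - 91*u - 147*I)
(5) = (l + 5)/(l^2 - l)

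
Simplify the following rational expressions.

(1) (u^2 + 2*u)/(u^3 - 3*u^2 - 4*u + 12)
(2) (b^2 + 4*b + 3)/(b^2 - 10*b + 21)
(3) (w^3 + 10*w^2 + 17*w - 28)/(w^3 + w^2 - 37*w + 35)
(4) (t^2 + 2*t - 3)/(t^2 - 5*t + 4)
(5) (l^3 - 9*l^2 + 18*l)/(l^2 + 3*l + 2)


(1) = u/(u^2 - 5*u + 6)
(2) = (b^2 + 4*b + 3)/(b^2 - 10*b + 21)
(3) = (w + 4)/(w - 5)
(4) = (t + 3)/(t - 4)
(5) = (l^3 - 9*l^2 + 18*l)/(l^2 + 3*l + 2)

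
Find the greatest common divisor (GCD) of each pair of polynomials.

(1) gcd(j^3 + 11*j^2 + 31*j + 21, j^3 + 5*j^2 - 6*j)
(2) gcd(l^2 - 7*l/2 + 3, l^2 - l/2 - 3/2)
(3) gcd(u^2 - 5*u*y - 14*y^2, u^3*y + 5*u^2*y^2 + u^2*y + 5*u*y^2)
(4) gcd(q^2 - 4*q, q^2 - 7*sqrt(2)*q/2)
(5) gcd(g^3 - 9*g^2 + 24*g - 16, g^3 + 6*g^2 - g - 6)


(1) = 1
(2) = gcd((l - 2)*(l - 3/2), (l - 3/2)*(l + 1)) = l - 3/2
(3) = 1
(4) = q
(5) = g - 1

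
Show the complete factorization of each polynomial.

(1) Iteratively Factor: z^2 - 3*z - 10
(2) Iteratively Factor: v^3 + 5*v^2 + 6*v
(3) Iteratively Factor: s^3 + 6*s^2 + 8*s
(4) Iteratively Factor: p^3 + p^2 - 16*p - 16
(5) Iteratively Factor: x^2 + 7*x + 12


(1) = (z + 2)*(z - 5)
(2) = (v + 3)*(v^2 + 2*v) = (v + 2)*(v + 3)*(v)
(3) = (s + 4)*(s^2 + 2*s) = s*(s + 4)*(s + 2)
(4) = (p - 4)*(p^2 + 5*p + 4) = (p - 4)*(p + 4)*(p + 1)
(5) = (x + 4)*(x + 3)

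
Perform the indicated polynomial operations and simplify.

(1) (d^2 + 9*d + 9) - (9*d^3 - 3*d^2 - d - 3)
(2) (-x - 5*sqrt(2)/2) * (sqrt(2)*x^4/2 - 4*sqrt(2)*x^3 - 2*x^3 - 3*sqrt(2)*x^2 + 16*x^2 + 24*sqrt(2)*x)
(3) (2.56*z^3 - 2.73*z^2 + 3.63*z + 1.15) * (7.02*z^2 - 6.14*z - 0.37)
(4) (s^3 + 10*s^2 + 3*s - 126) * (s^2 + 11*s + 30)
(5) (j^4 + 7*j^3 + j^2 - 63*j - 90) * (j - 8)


(1) = -9*d^3 + 4*d^2 + 10*d + 12
(2) = -sqrt(2)*x^5/2 - x^4/2 + 4*sqrt(2)*x^4 + 4*x^3 + 8*sqrt(2)*x^3 - 64*sqrt(2)*x^2 + 15*x^2 - 120*x
(3) = 17.9712*z^5 - 34.883*z^4 + 41.2976*z^3 - 13.2051*z^2 - 8.4041*z - 0.4255
(4) = s^5 + 21*s^4 + 143*s^3 + 207*s^2 - 1296*s - 3780
(5) = j^5 - j^4 - 55*j^3 - 71*j^2 + 414*j + 720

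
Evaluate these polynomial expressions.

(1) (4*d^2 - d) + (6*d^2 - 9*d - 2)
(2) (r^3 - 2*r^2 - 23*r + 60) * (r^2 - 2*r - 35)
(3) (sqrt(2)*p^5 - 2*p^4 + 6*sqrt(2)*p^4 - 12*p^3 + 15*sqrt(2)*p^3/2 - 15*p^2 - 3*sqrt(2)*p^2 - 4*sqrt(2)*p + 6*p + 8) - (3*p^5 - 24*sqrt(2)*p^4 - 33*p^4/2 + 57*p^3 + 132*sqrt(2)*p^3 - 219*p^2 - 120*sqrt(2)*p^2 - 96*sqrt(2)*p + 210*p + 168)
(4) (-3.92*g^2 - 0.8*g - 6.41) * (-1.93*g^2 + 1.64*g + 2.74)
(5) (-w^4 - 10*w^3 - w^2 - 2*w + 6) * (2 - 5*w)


(1) = 10*d^2 - 10*d - 2
(2) = r^5 - 4*r^4 - 54*r^3 + 176*r^2 + 685*r - 2100
(3) = -3*p^5 + sqrt(2)*p^5 + 29*p^4/2 + 30*sqrt(2)*p^4 - 249*sqrt(2)*p^3/2 - 69*p^3 + 117*sqrt(2)*p^2 + 204*p^2 - 204*p + 92*sqrt(2)*p - 160
(4) = 7.5656*g^4 - 4.8848*g^3 + 0.3185*g^2 - 12.7044*g - 17.5634
(5) = 5*w^5 + 48*w^4 - 15*w^3 + 8*w^2 - 34*w + 12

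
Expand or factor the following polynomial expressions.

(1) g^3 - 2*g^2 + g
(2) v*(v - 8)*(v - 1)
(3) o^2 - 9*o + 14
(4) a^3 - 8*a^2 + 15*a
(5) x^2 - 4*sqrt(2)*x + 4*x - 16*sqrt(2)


(1) = g*(g - 1)^2
(2) = v^3 - 9*v^2 + 8*v
(3) = (o - 7)*(o - 2)
(4) = a*(a - 5)*(a - 3)
(5) = (x + 4)*(x - 4*sqrt(2))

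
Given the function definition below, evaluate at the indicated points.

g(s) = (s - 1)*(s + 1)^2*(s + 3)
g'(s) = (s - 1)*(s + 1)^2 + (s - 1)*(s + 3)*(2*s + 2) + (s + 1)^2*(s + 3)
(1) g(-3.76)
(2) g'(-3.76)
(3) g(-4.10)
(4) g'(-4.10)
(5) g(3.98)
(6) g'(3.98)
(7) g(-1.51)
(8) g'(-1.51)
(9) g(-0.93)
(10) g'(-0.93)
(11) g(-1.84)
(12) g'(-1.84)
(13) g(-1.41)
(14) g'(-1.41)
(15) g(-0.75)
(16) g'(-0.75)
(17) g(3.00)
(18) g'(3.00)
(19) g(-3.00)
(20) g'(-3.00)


(1) = 27.56
(2) = -62.02
(3) = 53.91
(4) = -94.36
(5) = 515.86
(6) = 454.18
(7) = -0.97
(8) = 3.55
(9) = -0.02
(10) = -0.56
(11) = -2.32
(12) = 4.35
(13) = -0.64
(14) = 3.00
(15) = -0.25
(16) = -1.94
(17) = 192.00
(18) = 224.00
(19) = 0.00
(20) = -16.00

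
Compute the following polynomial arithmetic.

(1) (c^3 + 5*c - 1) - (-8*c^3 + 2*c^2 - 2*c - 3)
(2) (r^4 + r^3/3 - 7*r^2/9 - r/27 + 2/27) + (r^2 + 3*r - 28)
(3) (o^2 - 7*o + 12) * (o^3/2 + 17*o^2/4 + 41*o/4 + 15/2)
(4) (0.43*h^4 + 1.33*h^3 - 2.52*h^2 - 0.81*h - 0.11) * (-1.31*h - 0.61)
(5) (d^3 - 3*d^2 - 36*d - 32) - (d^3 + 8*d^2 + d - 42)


(1) = 9*c^3 - 2*c^2 + 7*c + 2
(2) = r^4 + r^3/3 + 2*r^2/9 + 80*r/27 - 754/27
(3) = o^5/2 + 3*o^4/4 - 27*o^3/2 - 53*o^2/4 + 141*o/2 + 90
(4) = -0.5633*h^5 - 2.0046*h^4 + 2.4899*h^3 + 2.5983*h^2 + 0.6382*h + 0.0671
(5) = -11*d^2 - 37*d + 10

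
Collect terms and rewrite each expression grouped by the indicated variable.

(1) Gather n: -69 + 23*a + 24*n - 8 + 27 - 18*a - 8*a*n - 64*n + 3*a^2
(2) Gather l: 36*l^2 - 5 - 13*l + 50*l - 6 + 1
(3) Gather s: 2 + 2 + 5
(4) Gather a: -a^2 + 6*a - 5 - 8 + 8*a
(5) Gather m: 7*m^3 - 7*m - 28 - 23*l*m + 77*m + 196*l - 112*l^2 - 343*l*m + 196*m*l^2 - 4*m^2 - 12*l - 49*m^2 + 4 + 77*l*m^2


(1) = 3*a^2 + 5*a + n*(-8*a - 40) - 50
(2) = 36*l^2 + 37*l - 10
(3) = 9
(4) = -a^2 + 14*a - 13
(5) = -112*l^2 + 184*l + 7*m^3 + m^2*(77*l - 53) + m*(196*l^2 - 366*l + 70) - 24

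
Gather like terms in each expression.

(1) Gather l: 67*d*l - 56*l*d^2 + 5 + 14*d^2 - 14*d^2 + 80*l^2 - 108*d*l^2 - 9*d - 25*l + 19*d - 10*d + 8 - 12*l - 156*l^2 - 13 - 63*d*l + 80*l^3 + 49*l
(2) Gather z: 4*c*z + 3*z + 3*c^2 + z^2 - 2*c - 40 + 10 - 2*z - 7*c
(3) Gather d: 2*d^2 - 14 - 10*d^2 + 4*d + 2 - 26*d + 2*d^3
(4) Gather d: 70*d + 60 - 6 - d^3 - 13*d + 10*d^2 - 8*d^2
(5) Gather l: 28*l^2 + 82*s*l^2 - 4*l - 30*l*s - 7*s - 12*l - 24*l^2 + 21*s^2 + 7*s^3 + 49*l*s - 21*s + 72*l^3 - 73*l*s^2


(1) = 80*l^3 + l^2*(-108*d - 76) + l*(-56*d^2 + 4*d + 12)
(2) = 3*c^2 - 9*c + z^2 + z*(4*c + 1) - 30
(3) = 2*d^3 - 8*d^2 - 22*d - 12
(4) = -d^3 + 2*d^2 + 57*d + 54
(5) = 72*l^3 + l^2*(82*s + 4) + l*(-73*s^2 + 19*s - 16) + 7*s^3 + 21*s^2 - 28*s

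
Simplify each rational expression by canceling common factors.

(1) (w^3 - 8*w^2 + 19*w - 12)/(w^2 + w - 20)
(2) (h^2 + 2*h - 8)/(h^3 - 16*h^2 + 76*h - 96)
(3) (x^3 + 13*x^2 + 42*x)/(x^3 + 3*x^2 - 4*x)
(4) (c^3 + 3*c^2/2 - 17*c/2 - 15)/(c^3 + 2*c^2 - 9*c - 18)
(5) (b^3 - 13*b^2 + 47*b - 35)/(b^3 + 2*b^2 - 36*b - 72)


(1) = (w^2 - 4*w + 3)/(w + 5)
(2) = (h + 4)/(h^2 - 14*h + 48)
(3) = (x^2 + 13*x + 42)/(x^2 + 3*x - 4)
(4) = (2*c + 5)/(2*c + 6)
(5) = (b^3 - 13*b^2 + 47*b - 35)/(b^3 + 2*b^2 - 36*b - 72)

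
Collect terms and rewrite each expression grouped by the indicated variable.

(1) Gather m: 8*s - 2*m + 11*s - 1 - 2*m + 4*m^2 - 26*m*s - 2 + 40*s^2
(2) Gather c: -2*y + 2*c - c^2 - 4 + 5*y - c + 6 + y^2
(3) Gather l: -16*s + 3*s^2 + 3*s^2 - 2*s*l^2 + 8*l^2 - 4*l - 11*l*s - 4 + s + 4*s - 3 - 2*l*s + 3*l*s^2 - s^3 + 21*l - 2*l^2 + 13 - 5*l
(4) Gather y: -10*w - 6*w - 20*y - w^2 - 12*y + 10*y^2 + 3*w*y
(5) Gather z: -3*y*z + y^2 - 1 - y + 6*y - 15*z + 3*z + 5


(1) = 4*m^2 + m*(-26*s - 4) + 40*s^2 + 19*s - 3
(2) = -c^2 + c + y^2 + 3*y + 2
(3) = l^2*(6 - 2*s) + l*(3*s^2 - 13*s + 12) - s^3 + 6*s^2 - 11*s + 6
(4) = -w^2 - 16*w + 10*y^2 + y*(3*w - 32)
(5) = y^2 + 5*y + z*(-3*y - 12) + 4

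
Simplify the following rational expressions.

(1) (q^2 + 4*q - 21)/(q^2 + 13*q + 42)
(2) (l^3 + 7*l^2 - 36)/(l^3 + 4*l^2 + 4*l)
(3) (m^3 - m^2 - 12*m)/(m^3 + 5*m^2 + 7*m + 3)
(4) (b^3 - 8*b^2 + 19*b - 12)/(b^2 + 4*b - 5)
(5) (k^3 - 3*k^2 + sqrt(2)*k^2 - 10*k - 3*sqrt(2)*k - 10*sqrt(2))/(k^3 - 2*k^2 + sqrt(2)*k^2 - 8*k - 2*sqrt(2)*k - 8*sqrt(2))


(1) = (q - 3)/(q + 6)
(2) = (l^3 + 7*l^2 - 36)/(l^3 + 4*l^2 + 4*l)
(3) = (m^2 - 4*m)/(m^2 + 2*m + 1)
(4) = (b^2 - 7*b + 12)/(b + 5)
(5) = (k - 5)/(k - 4)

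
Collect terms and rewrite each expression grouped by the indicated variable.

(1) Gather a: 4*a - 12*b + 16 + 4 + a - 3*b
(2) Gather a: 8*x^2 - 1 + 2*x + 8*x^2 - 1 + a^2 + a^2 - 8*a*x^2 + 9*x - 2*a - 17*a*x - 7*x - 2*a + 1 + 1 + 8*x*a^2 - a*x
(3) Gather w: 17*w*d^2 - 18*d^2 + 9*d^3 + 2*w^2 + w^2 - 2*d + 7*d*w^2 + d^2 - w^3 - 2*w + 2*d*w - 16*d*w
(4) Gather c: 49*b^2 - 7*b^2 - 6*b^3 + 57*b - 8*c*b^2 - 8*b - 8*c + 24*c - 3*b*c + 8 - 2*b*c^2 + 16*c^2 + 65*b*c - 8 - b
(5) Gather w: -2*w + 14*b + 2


(1) = 5*a - 15*b + 20
(2) = a^2*(8*x + 2) + a*(-8*x^2 - 18*x - 4) + 16*x^2 + 4*x
(3) = 9*d^3 - 17*d^2 - 2*d - w^3 + w^2*(7*d + 3) + w*(17*d^2 - 14*d - 2)
(4) = -6*b^3 + 42*b^2 + 48*b + c^2*(16 - 2*b) + c*(-8*b^2 + 62*b + 16)
(5) = 14*b - 2*w + 2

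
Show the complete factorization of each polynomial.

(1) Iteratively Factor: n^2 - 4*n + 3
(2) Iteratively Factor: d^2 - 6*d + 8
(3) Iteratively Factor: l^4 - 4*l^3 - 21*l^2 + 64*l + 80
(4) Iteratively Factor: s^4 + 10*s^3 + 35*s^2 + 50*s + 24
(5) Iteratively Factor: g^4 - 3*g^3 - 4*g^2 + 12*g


(1) = (n - 1)*(n - 3)
(2) = (d - 2)*(d - 4)
(3) = (l - 5)*(l^3 + l^2 - 16*l - 16) = (l - 5)*(l + 1)*(l^2 - 16) = (l - 5)*(l - 4)*(l + 1)*(l + 4)
(4) = (s + 1)*(s^3 + 9*s^2 + 26*s + 24) = (s + 1)*(s + 3)*(s^2 + 6*s + 8) = (s + 1)*(s + 2)*(s + 3)*(s + 4)
(5) = (g - 2)*(g^3 - g^2 - 6*g) = (g - 2)*(g + 2)*(g^2 - 3*g) = g*(g - 2)*(g + 2)*(g - 3)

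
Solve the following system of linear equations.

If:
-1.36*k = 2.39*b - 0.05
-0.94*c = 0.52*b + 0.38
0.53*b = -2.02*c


Then:
b = -1.39
c = 0.36
k = 2.48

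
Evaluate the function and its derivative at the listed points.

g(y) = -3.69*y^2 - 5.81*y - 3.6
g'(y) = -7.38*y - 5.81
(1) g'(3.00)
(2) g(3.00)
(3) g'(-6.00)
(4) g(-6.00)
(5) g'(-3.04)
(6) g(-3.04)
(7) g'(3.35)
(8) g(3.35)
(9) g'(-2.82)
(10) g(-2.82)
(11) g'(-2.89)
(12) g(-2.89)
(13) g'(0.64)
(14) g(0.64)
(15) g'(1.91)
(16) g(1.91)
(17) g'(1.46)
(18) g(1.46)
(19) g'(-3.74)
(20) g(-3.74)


(1) = -27.95
(2) = -54.24
(3) = 38.47
(4) = -101.58
(5) = 16.63
(6) = -20.04
(7) = -30.53
(8) = -64.47
(9) = 15.00
(10) = -16.56
(11) = 15.52
(12) = -17.63
(13) = -10.53
(14) = -8.83
(15) = -19.91
(16) = -28.16
(17) = -16.58
(18) = -19.95
(19) = 21.79
(20) = -33.48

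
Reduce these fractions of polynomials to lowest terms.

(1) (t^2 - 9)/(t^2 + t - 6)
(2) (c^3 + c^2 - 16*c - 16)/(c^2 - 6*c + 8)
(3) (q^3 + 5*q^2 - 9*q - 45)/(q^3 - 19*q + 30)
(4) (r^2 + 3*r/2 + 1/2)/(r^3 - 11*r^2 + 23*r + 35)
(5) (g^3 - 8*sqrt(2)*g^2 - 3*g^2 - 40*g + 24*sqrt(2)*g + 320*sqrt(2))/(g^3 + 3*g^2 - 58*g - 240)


(1) = (t - 3)/(t - 2)
(2) = (c^2 + 5*c + 4)/(c - 2)
(3) = (q + 3)/(q - 2)
(4) = (2*r + 1)/(2*r^2 - 24*r + 70)
(5) = (g - 8*sqrt(2))/(g + 6)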